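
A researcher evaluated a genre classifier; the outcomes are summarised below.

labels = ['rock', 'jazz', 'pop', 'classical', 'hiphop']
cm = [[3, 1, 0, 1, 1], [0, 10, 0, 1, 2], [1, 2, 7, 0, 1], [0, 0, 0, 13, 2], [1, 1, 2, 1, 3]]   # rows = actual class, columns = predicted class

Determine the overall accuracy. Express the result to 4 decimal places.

0.6792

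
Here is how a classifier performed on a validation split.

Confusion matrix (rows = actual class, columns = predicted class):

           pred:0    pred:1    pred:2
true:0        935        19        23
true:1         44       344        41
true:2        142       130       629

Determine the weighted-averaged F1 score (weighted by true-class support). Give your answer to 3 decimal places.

0.824

Per-class F1 score (2·TP/(2·TP+FP+FN)):
  0: TP=935, FP=44+142=186, FN=19+23=42 → 1870/2098 = 0.8913
  1: TP=344, FP=19+130=149, FN=44+41=85 → 688/922 = 0.7462
  2: TP=629, FP=23+41=64, FN=142+130=272 → 1258/1594 = 0.7892
Weighted-F1 score = Σ (supportᵢ/N)·F1 scoreᵢ with N=2307: (977/2307)·0.8913 + (429/2307)·0.7462 + (901/2307)·0.7892 = 0.824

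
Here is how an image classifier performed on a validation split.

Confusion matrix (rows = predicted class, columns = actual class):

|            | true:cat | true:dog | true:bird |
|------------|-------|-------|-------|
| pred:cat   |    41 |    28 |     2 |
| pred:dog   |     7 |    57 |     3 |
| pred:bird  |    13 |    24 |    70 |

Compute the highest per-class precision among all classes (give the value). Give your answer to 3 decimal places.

Per-class precision (TP/(TP+FP)):
  cat: TP=41, FP=28+2=30 → 41/71 = 0.5775
  dog: TP=57, FP=7+3=10 → 57/67 = 0.8507
  bird: TP=70, FP=13+24=37 → 70/107 = 0.6542
Highest is class 'dog' with precision = 0.851.

0.851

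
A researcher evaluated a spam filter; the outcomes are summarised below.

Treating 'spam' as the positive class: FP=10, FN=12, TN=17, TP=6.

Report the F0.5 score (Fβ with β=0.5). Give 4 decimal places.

0.3659

Fβ = (1+β²)·TP / ((1+β²)·TP + β²·FN + FP), with β²=1/4
= 1.25·6 / (1.25·6 + 0.25·12 + 10) = 0.3659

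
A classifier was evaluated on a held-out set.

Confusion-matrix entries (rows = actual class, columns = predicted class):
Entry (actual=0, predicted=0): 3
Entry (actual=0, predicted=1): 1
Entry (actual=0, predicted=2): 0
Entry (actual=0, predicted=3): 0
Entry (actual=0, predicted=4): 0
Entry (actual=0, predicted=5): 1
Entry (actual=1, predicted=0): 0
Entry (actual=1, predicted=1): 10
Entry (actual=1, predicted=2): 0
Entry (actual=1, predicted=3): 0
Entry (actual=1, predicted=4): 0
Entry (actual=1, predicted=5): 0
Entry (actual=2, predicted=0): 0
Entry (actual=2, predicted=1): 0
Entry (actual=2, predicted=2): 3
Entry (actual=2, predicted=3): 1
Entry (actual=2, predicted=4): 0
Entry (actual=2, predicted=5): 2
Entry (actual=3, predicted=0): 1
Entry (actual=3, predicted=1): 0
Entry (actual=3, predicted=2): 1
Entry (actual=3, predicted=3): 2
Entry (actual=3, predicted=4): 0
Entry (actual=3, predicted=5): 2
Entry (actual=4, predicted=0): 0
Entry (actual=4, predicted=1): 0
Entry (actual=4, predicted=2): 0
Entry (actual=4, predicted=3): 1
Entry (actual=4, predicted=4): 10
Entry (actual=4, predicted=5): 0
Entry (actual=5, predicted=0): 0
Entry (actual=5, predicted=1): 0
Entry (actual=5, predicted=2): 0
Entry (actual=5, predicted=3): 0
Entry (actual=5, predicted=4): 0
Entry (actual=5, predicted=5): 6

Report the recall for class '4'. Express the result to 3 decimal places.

0.909

One-vs-rest for '4': TP = diagonal; FP = other classes predicted '4'; FN = '4' predicted as other.
recall = TP/(TP+FN).
4: TP=10, FN=0+0+0+1+0=1 → 10/11 = 0.9091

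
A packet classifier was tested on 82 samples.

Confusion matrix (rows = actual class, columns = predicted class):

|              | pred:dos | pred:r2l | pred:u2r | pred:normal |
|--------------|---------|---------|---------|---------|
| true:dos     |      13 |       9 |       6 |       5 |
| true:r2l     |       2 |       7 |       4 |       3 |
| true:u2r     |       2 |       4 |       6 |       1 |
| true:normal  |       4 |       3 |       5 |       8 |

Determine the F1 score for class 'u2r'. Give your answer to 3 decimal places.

One-vs-rest for 'u2r': TP = diagonal; FP = other classes predicted 'u2r'; FN = 'u2r' predicted as other.
F1 score = 2·TP/(2·TP+FP+FN).
u2r: TP=6, FP=6+4+5=15, FN=2+4+1=7 → 12/34 = 0.3529

0.353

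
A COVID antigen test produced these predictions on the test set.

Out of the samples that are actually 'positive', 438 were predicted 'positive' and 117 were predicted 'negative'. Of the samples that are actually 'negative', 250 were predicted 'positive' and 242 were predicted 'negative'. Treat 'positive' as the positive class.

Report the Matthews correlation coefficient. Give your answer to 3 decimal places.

0.296

MCC = (TP·TN − FP·FN) / √((TP+FP)(TP+FN)(TN+FP)(TN+FN))
Numerator = 438·242 − 250·117 = 76746
Denominator = √(688·555·492·359) = √67443635520 = 259699.1250
MCC = 76746 / 259699.1250 = 0.296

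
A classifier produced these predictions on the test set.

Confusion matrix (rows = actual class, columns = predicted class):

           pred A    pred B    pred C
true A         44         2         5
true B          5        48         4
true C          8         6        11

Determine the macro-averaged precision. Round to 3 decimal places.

0.726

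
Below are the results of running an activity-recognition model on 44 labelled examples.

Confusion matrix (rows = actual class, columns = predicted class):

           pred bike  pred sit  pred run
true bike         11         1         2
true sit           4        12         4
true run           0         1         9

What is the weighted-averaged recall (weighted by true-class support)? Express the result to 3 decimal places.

0.727

Per-class recall (TP/(TP+FN)):
  bike: TP=11, FN=1+2=3 → 11/14 = 0.7857
  sit: TP=12, FN=4+4=8 → 12/20 = 0.6000
  run: TP=9, FN=0+1=1 → 9/10 = 0.9000
Weighted-recall = Σ (supportᵢ/N)·recallᵢ with N=44: (14/44)·0.7857 + (20/44)·0.6000 + (10/44)·0.9000 = 0.727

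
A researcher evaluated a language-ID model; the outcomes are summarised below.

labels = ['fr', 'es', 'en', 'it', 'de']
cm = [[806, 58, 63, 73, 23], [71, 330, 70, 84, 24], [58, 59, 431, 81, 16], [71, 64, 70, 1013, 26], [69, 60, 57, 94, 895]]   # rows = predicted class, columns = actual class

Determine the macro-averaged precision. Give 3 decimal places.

Per-class precision (TP/(TP+FP)):
  fr: TP=806, FP=58+63+73+23=217 → 806/1023 = 0.7879
  es: TP=330, FP=71+70+84+24=249 → 330/579 = 0.5699
  en: TP=431, FP=58+59+81+16=214 → 431/645 = 0.6682
  it: TP=1013, FP=71+64+70+26=231 → 1013/1244 = 0.8143
  de: TP=895, FP=69+60+57+94=280 → 895/1175 = 0.7617
Macro-precision = mean = (0.7879 + 0.5699 + 0.6682 + 0.8143 + 0.7617) / 5 = 0.720

0.720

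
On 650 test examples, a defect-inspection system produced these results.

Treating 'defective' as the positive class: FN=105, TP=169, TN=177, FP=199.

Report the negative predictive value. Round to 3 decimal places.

NPV = TN/(TN+FN) = 177/(177+105) = 0.628

0.628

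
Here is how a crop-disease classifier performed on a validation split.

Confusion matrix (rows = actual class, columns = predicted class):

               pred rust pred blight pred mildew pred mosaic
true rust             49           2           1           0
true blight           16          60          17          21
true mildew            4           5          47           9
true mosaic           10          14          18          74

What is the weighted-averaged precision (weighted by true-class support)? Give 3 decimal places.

Per-class precision (TP/(TP+FP)):
  rust: TP=49, FP=16+4+10=30 → 49/79 = 0.6203
  blight: TP=60, FP=2+5+14=21 → 60/81 = 0.7407
  mildew: TP=47, FP=1+17+18=36 → 47/83 = 0.5663
  mosaic: TP=74, FP=0+21+9=30 → 74/104 = 0.7115
Weighted-precision = Σ (supportᵢ/N)·precisionᵢ with N=347: (52/347)·0.6203 + (114/347)·0.7407 + (65/347)·0.5663 + (116/347)·0.7115 = 0.680

0.680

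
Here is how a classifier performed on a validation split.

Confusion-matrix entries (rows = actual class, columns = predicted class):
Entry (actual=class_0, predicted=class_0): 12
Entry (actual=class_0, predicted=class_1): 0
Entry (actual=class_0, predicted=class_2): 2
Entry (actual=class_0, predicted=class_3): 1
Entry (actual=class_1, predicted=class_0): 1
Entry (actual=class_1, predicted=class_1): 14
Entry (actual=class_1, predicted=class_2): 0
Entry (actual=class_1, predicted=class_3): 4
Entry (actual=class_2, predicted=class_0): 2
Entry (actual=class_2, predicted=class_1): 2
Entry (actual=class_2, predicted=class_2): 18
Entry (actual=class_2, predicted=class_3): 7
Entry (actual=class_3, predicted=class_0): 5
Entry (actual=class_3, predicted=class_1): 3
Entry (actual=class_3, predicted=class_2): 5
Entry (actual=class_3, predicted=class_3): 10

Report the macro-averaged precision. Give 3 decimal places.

0.628

Per-class precision (TP/(TP+FP)):
  class_0: TP=12, FP=1+2+5=8 → 12/20 = 0.6000
  class_1: TP=14, FP=0+2+3=5 → 14/19 = 0.7368
  class_2: TP=18, FP=2+0+5=7 → 18/25 = 0.7200
  class_3: TP=10, FP=1+4+7=12 → 10/22 = 0.4545
Macro-precision = mean = (0.6000 + 0.7368 + 0.7200 + 0.4545) / 4 = 0.628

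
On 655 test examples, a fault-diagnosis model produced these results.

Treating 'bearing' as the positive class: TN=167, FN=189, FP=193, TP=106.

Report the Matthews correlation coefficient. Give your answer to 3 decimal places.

-0.177

MCC = (TP·TN − FP·FN) / √((TP+FP)(TP+FN)(TN+FP)(TN+FN))
Numerator = 106·167 − 193·189 = -18775
Denominator = √(299·295·360·356) = √11304352800 = 106321.9300
MCC = -18775 / 106321.9300 = -0.177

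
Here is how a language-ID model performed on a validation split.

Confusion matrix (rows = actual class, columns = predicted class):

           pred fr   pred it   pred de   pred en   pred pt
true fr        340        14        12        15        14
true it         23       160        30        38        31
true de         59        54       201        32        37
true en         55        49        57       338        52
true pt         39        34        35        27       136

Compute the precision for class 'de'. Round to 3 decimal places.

0.600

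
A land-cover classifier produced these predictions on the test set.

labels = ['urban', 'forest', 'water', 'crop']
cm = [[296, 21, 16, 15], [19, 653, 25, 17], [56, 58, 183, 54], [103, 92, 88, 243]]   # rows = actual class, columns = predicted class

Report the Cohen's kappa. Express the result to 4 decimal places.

0.5985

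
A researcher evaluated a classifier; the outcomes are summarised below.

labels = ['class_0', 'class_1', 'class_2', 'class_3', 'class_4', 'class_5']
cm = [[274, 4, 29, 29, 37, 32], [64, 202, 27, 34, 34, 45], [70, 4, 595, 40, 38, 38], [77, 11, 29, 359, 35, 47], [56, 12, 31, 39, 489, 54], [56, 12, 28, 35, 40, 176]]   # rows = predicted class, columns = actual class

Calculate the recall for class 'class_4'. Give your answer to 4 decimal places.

Take TP from the diagonal, FP from the rest of the 'class_4' prediction marginal, FN from the rest of the 'class_4' actual marginal.
recall = TP/(TP+FN).
class_4: TP=489, FN=37+34+38+35+40=184 → 489/673 = 0.72660

0.7266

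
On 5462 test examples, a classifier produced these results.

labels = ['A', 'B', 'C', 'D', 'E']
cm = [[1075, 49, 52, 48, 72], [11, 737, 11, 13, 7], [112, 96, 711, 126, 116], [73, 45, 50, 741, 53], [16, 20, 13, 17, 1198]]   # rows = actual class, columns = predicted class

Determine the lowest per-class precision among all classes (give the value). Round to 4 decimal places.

Per-class precision (TP/(TP+FP)):
  A: TP=1075, FP=11+112+73+16=212 → 1075/1287 = 0.83528
  B: TP=737, FP=49+96+45+20=210 → 737/947 = 0.77825
  C: TP=711, FP=52+11+50+13=126 → 711/837 = 0.84946
  D: TP=741, FP=48+13+126+17=204 → 741/945 = 0.78413
  E: TP=1198, FP=72+7+116+53=248 → 1198/1446 = 0.82849
Lowest is class 'B' with precision = 0.7782.

0.7782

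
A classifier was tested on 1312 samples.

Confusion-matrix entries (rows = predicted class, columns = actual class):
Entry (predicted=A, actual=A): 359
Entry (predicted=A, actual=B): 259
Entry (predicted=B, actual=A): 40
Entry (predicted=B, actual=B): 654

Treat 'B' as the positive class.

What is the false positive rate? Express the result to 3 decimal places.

0.100

FPR = FP/(FP+TN) = 40/(40+359) = 0.100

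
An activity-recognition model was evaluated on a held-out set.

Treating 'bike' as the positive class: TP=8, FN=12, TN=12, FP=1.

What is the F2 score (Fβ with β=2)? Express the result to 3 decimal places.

Fβ = (1+β²)·TP / ((1+β²)·TP + β²·FN + FP), with β²=4
= 5·8 / (5·8 + 4·12 + 1) = 0.449

0.449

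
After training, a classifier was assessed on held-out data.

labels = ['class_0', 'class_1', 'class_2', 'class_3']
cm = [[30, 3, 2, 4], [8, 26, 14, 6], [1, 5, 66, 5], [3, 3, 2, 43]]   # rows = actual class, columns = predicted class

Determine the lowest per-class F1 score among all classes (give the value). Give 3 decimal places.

Per-class F1 score (2·TP/(2·TP+FP+FN)):
  class_0: TP=30, FP=8+1+3=12, FN=3+2+4=9 → 60/81 = 0.7407
  class_1: TP=26, FP=3+5+3=11, FN=8+14+6=28 → 52/91 = 0.5714
  class_2: TP=66, FP=2+14+2=18, FN=1+5+5=11 → 132/161 = 0.8199
  class_3: TP=43, FP=4+6+5=15, FN=3+3+2=8 → 86/109 = 0.7890
Lowest is class 'class_1' with F1 score = 0.571.

0.571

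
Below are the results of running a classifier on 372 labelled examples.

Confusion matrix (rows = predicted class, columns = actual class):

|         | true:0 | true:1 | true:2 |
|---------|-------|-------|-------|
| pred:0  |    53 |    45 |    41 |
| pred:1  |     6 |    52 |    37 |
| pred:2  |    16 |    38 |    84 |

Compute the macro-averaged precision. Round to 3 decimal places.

0.512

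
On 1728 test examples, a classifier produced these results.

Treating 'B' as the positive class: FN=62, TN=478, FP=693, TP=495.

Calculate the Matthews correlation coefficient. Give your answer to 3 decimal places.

0.299

MCC = (TP·TN − FP·FN) / √((TP+FP)(TP+FN)(TN+FP)(TN+FN))
Numerator = 495·478 − 693·62 = 193644
Denominator = √(1188·557·1171·540) = √418429495440 = 646861.2644
MCC = 193644 / 646861.2644 = 0.299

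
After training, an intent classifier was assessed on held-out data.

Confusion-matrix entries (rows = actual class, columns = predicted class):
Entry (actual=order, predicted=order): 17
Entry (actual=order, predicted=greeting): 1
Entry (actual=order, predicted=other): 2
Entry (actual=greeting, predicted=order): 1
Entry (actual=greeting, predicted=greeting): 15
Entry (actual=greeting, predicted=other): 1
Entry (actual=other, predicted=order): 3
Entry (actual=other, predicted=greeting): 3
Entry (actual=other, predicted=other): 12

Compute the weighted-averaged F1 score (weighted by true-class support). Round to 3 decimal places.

0.797

Per-class F1 score (2·TP/(2·TP+FP+FN)):
  order: TP=17, FP=1+3=4, FN=1+2=3 → 34/41 = 0.8293
  greeting: TP=15, FP=1+3=4, FN=1+1=2 → 30/36 = 0.8333
  other: TP=12, FP=2+1=3, FN=3+3=6 → 24/33 = 0.7273
Weighted-F1 score = Σ (supportᵢ/N)·F1 scoreᵢ with N=55: (20/55)·0.8293 + (17/55)·0.8333 + (18/55)·0.7273 = 0.797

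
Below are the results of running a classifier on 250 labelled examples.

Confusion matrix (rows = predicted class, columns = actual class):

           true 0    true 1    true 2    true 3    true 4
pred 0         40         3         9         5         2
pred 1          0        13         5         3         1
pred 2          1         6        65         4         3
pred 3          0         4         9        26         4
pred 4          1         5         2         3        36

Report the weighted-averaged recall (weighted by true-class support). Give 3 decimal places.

Per-class recall (TP/(TP+FN)):
  0: TP=40, FN=0+1+0+1=2 → 40/42 = 0.9524
  1: TP=13, FN=3+6+4+5=18 → 13/31 = 0.4194
  2: TP=65, FN=9+5+9+2=25 → 65/90 = 0.7222
  3: TP=26, FN=5+3+4+3=15 → 26/41 = 0.6341
  4: TP=36, FN=2+1+3+4=10 → 36/46 = 0.7826
Weighted-recall = Σ (supportᵢ/N)·recallᵢ with N=250: (42/250)·0.9524 + (31/250)·0.4194 + (90/250)·0.7222 + (41/250)·0.6341 + (46/250)·0.7826 = 0.720

0.720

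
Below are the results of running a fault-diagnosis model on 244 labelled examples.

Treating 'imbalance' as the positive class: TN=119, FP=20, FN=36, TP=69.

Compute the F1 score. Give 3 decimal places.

0.711

Precision = TP/(TP+FP) = 69/89 = 0.7753
Recall = TP/(TP+FN) = 69/105 = 0.6571
F1 = 2·TP/(2·TP+FP+FN) = 138/194 = 0.711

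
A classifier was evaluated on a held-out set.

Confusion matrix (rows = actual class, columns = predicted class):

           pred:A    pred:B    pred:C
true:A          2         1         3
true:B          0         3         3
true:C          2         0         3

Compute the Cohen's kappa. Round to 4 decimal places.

0.2194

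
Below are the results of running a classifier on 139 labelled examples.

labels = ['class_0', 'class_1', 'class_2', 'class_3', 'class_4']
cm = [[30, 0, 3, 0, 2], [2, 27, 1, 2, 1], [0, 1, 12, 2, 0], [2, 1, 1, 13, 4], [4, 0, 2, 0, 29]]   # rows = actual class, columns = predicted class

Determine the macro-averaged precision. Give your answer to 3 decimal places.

0.784

Per-class precision (TP/(TP+FP)):
  class_0: TP=30, FP=2+0+2+4=8 → 30/38 = 0.7895
  class_1: TP=27, FP=0+1+1+0=2 → 27/29 = 0.9310
  class_2: TP=12, FP=3+1+1+2=7 → 12/19 = 0.6316
  class_3: TP=13, FP=0+2+2+0=4 → 13/17 = 0.7647
  class_4: TP=29, FP=2+1+0+4=7 → 29/36 = 0.8056
Macro-precision = mean = (0.7895 + 0.9310 + 0.6316 + 0.7647 + 0.8056) / 5 = 0.784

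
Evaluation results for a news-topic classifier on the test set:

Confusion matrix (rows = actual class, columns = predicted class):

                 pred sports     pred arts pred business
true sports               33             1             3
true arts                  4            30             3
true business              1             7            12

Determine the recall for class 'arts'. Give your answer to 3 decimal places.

0.811

Take TP from the diagonal, FP from the rest of the 'arts' prediction marginal, FN from the rest of the 'arts' actual marginal.
recall = TP/(TP+FN).
arts: TP=30, FN=4+3=7 → 30/37 = 0.8108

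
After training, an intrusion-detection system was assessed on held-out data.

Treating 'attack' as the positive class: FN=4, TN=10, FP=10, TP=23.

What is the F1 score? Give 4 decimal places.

Precision = TP/(TP+FP) = 23/33 = 0.6970
Recall = TP/(TP+FN) = 23/27 = 0.8519
F1 = 2·TP/(2·TP+FP+FN) = 46/60 = 0.7667

0.7667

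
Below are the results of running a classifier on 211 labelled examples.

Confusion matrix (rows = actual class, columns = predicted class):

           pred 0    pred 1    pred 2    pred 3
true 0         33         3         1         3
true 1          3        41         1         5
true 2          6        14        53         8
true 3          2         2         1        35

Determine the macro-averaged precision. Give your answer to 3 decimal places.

Per-class precision (TP/(TP+FP)):
  0: TP=33, FP=3+6+2=11 → 33/44 = 0.7500
  1: TP=41, FP=3+14+2=19 → 41/60 = 0.6833
  2: TP=53, FP=1+1+1=3 → 53/56 = 0.9464
  3: TP=35, FP=3+5+8=16 → 35/51 = 0.6863
Macro-precision = mean = (0.7500 + 0.6833 + 0.9464 + 0.6863) / 4 = 0.767

0.767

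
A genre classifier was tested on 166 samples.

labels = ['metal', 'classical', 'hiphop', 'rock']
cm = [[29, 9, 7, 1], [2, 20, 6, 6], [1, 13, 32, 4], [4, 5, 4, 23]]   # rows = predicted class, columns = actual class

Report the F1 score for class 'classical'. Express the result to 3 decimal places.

0.494

Treat 'classical' as positive and all other classes as negative.
F1 score = 2·TP/(2·TP+FP+FN).
classical: TP=20, FP=2+6+6=14, FN=9+13+5=27 → 40/81 = 0.4938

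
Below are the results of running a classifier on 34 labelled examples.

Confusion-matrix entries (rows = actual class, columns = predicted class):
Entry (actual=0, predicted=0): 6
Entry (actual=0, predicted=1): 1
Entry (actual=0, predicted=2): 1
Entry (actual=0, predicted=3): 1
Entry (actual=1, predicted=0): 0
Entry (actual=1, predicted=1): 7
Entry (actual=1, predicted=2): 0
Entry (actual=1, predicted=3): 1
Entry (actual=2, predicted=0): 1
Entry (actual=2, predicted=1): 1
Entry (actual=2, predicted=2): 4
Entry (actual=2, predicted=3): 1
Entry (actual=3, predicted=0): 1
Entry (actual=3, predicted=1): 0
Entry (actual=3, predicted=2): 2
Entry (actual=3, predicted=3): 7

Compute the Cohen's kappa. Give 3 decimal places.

Observed agreement pₒ = trace/N = 24/34 = 0.7059
Expected agreement pₑ = Σ (rowᵢ·colᵢ)/N² = (9·8 + 8·9 + 7·7 + 10·10)/34² = 0.2535
κ = (pₒ − pₑ)/(1 − pₑ) = (0.7059 − 0.2535)/(1 − 0.2535) = 0.606

0.606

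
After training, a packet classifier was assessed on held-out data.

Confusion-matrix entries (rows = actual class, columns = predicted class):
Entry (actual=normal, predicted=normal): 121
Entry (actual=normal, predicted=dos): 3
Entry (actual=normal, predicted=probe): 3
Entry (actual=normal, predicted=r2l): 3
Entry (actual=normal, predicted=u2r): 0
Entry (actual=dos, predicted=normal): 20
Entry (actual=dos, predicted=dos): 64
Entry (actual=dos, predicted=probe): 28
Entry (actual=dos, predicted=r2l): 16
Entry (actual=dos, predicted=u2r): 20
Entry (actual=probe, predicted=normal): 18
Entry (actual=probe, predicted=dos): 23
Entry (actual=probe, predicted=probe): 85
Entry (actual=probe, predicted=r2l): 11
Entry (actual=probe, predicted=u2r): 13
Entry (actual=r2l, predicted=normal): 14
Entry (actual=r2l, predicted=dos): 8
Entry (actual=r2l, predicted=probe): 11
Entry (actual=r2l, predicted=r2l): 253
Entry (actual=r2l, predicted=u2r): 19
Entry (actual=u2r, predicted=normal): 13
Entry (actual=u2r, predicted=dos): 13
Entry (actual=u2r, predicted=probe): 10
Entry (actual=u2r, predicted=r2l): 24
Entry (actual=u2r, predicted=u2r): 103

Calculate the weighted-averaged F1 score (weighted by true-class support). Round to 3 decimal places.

0.691

Per-class F1 score (2·TP/(2·TP+FP+FN)):
  normal: TP=121, FP=20+18+14+13=65, FN=3+3+3+0=9 → 242/316 = 0.7658
  dos: TP=64, FP=3+23+8+13=47, FN=20+28+16+20=84 → 128/259 = 0.4942
  probe: TP=85, FP=3+28+11+10=52, FN=18+23+11+13=65 → 170/287 = 0.5923
  r2l: TP=253, FP=3+16+11+24=54, FN=14+8+11+19=52 → 506/612 = 0.8268
  u2r: TP=103, FP=0+20+13+19=52, FN=13+13+10+24=60 → 206/318 = 0.6478
Weighted-F1 score = Σ (supportᵢ/N)·F1 scoreᵢ with N=896: (130/896)·0.7658 + (148/896)·0.4942 + (150/896)·0.5923 + (305/896)·0.8268 + (163/896)·0.6478 = 0.691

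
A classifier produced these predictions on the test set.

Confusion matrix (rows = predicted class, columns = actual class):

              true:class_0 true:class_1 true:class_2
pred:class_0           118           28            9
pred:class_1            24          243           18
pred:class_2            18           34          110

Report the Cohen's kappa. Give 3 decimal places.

Observed agreement pₒ = trace/N = 471/602 = 0.7824
Expected agreement pₑ = Σ (rowᵢ·colᵢ)/N² = (160·155 + 305·285 + 137·162)/602² = 0.3695
κ = (pₒ − pₑ)/(1 − pₑ) = (0.7824 − 0.3695)/(1 − 0.3695) = 0.655

0.655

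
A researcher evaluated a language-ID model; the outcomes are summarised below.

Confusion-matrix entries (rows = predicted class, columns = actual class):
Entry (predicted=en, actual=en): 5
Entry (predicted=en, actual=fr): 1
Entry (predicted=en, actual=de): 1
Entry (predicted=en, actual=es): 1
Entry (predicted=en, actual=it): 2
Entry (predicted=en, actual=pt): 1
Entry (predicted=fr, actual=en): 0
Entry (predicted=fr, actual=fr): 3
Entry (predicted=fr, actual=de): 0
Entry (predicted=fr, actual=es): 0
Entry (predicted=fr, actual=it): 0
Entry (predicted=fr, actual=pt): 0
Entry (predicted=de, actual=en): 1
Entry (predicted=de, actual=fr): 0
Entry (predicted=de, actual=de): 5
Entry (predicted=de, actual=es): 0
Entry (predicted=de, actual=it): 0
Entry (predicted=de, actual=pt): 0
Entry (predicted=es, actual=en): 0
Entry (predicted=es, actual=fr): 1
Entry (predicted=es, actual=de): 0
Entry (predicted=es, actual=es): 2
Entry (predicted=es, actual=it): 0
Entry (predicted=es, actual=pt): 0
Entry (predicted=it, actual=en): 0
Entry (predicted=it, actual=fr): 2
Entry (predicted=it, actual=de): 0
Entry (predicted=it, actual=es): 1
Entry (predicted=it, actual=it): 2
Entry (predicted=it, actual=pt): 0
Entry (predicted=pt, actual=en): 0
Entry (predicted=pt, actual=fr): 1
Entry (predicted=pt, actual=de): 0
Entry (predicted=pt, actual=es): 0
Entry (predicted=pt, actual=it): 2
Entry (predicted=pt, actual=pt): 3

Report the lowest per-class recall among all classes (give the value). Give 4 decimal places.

0.3333

Per-class recall (TP/(TP+FN)):
  en: TP=5, FN=0+1+0+0+0=1 → 5/6 = 0.83333
  fr: TP=3, FN=1+0+1+2+1=5 → 3/8 = 0.37500
  de: TP=5, FN=1+0+0+0+0=1 → 5/6 = 0.83333
  es: TP=2, FN=1+0+0+1+0=2 → 2/4 = 0.50000
  it: TP=2, FN=2+0+0+0+2=4 → 2/6 = 0.33333
  pt: TP=3, FN=1+0+0+0+0=1 → 3/4 = 0.75000
Lowest is class 'it' with recall = 0.3333.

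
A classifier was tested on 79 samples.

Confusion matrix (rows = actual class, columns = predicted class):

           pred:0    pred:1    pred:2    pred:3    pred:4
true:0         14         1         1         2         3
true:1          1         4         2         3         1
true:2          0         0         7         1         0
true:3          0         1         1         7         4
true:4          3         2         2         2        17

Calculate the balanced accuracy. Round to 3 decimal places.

Balanced accuracy = mean of per-class recall.
  0: recall = 14/21 = 0.6667
  1: recall = 4/11 = 0.3636
  2: recall = 7/8 = 0.8750
  3: recall = 7/13 = 0.5385
  4: recall = 17/26 = 0.6538
Mean = (0.6667 + 0.3636 + 0.8750 + 0.5385 + 0.6538) / 5 = 0.620

0.620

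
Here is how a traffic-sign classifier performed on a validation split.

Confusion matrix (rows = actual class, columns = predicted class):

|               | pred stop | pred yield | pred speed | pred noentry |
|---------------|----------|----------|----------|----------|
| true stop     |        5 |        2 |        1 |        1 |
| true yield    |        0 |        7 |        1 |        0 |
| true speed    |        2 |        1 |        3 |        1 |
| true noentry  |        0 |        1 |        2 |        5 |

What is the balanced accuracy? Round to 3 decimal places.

0.621

Balanced accuracy = mean of per-class recall.
  stop: recall = 5/9 = 0.5556
  yield: recall = 7/8 = 0.8750
  speed: recall = 3/7 = 0.4286
  noentry: recall = 5/8 = 0.6250
Mean = (0.5556 + 0.8750 + 0.4286 + 0.6250) / 4 = 0.621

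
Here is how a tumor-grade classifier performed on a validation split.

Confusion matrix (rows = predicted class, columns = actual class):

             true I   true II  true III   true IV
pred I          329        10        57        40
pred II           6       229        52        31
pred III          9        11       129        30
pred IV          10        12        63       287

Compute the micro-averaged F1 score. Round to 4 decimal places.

Micro-averaging pools counts across classes: ΣTP=974, ΣFP=331, ΣFN=331.
Micro-F1 score = 2·TP/(2·TP+FP+FN) on pooled counts = 0.7464 (equals overall accuracy in single-label multiclass).

0.7464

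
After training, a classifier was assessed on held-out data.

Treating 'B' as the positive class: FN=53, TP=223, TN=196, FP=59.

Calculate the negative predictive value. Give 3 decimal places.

NPV = TN/(TN+FN) = 196/(196+53) = 0.787

0.787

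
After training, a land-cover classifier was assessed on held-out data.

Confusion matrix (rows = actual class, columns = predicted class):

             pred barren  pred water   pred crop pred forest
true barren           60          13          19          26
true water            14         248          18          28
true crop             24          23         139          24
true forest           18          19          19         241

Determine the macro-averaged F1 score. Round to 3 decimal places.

Per-class F1 score (2·TP/(2·TP+FP+FN)):
  barren: TP=60, FP=14+24+18=56, FN=13+19+26=58 → 120/234 = 0.5128
  water: TP=248, FP=13+23+19=55, FN=14+18+28=60 → 496/611 = 0.8118
  crop: TP=139, FP=19+18+19=56, FN=24+23+24=71 → 278/405 = 0.6864
  forest: TP=241, FP=26+28+24=78, FN=18+19+19=56 → 482/616 = 0.7825
Macro-F1 score = mean = (0.5128 + 0.8118 + 0.6864 + 0.7825) / 4 = 0.698

0.698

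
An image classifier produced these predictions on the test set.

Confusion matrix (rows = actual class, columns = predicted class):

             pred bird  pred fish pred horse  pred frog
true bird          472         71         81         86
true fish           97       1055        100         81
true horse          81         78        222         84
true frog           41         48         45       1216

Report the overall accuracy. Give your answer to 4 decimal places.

0.7685

Accuracy = trace / total = (472+1055+222+1216=2965) / 3858 = 2965/3858 = 0.7685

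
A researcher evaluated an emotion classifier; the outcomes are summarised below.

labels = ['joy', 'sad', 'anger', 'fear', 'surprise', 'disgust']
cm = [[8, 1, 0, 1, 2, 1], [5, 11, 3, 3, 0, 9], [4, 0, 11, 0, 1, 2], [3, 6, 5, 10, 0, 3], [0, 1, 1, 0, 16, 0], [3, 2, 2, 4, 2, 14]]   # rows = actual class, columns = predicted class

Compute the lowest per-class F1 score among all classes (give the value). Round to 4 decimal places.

0.4231

Per-class F1 score (2·TP/(2·TP+FP+FN)):
  joy: TP=8, FP=5+4+3+0+3=15, FN=1+0+1+2+1=5 → 16/36 = 0.44444
  sad: TP=11, FP=1+0+6+1+2=10, FN=5+3+3+0+9=20 → 22/52 = 0.42308
  anger: TP=11, FP=0+3+5+1+2=11, FN=4+0+0+1+2=7 → 22/40 = 0.55000
  fear: TP=10, FP=1+3+0+0+4=8, FN=3+6+5+0+3=17 → 20/45 = 0.44444
  surprise: TP=16, FP=2+0+1+0+2=5, FN=0+1+1+0+0=2 → 32/39 = 0.82051
  disgust: TP=14, FP=1+9+2+3+0=15, FN=3+2+2+4+2=13 → 28/56 = 0.50000
Lowest is class 'sad' with F1 score = 0.4231.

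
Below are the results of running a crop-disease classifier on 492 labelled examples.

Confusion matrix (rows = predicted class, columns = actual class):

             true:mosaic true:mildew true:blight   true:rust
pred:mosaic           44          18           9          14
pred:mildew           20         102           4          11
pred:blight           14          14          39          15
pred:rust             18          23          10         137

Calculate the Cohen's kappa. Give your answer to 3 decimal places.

0.519

Observed agreement pₒ = trace/N = 322/492 = 0.6545
Expected agreement pₑ = Σ (rowᵢ·colᵢ)/N² = (96·85 + 157·137 + 62·82 + 177·188)/492² = 0.2810
κ = (pₒ − pₑ)/(1 − pₑ) = (0.6545 − 0.2810)/(1 − 0.2810) = 0.519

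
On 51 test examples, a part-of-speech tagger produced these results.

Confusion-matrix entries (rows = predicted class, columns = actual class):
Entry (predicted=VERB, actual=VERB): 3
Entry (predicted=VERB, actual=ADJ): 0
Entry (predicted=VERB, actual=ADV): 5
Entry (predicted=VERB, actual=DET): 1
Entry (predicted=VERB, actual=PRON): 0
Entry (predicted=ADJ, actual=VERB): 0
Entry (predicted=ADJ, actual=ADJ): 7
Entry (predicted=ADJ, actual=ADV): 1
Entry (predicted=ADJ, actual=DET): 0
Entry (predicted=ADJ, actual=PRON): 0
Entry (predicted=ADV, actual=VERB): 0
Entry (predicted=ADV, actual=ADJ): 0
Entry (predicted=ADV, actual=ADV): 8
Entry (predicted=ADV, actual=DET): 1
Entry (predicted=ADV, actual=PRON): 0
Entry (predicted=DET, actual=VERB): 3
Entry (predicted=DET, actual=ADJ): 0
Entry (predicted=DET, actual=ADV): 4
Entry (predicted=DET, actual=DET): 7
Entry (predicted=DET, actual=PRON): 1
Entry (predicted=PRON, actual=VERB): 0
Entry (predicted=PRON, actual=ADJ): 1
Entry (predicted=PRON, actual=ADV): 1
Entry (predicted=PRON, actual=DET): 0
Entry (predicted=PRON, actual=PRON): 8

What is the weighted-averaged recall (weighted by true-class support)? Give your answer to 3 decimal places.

Per-class recall (TP/(TP+FN)):
  VERB: TP=3, FN=0+0+3+0=3 → 3/6 = 0.5000
  ADJ: TP=7, FN=0+0+0+1=1 → 7/8 = 0.8750
  ADV: TP=8, FN=5+1+4+1=11 → 8/19 = 0.4211
  DET: TP=7, FN=1+0+1+0=2 → 7/9 = 0.7778
  PRON: TP=8, FN=0+0+0+1=1 → 8/9 = 0.8889
Weighted-recall = Σ (supportᵢ/N)·recallᵢ with N=51: (6/51)·0.5000 + (8/51)·0.8750 + (19/51)·0.4211 + (9/51)·0.7778 + (9/51)·0.8889 = 0.647

0.647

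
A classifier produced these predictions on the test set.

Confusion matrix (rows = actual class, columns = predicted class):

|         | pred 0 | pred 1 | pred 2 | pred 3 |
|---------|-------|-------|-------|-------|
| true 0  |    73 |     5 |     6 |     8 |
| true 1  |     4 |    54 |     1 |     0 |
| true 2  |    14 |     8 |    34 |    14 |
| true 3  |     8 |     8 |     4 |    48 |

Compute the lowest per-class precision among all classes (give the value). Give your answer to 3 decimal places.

0.686

Per-class precision (TP/(TP+FP)):
  0: TP=73, FP=4+14+8=26 → 73/99 = 0.7374
  1: TP=54, FP=5+8+8=21 → 54/75 = 0.7200
  2: TP=34, FP=6+1+4=11 → 34/45 = 0.7556
  3: TP=48, FP=8+0+14=22 → 48/70 = 0.6857
Lowest is class '3' with precision = 0.686.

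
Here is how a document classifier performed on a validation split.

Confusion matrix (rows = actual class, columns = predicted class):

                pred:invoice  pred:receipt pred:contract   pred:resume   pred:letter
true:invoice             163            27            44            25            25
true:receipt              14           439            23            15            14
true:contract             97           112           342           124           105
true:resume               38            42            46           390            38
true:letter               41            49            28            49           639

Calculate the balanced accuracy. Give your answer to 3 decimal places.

0.676

Balanced accuracy = mean of per-class recall.
  invoice: recall = 163/284 = 0.5739
  receipt: recall = 439/505 = 0.8693
  contract: recall = 342/780 = 0.4385
  resume: recall = 390/554 = 0.7040
  letter: recall = 639/806 = 0.7928
Mean = (0.5739 + 0.8693 + 0.4385 + 0.7040 + 0.7928) / 5 = 0.676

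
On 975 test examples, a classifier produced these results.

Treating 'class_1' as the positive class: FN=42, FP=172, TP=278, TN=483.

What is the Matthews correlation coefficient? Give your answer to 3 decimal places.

MCC = (TP·TN − FP·FN) / √((TP+FP)(TP+FN)(TN+FP)(TN+FN))
Numerator = 278·483 − 172·42 = 127050
Denominator = √(450·320·655·525) = √49518000000 = 222526.4029
MCC = 127050 / 222526.4029 = 0.571

0.571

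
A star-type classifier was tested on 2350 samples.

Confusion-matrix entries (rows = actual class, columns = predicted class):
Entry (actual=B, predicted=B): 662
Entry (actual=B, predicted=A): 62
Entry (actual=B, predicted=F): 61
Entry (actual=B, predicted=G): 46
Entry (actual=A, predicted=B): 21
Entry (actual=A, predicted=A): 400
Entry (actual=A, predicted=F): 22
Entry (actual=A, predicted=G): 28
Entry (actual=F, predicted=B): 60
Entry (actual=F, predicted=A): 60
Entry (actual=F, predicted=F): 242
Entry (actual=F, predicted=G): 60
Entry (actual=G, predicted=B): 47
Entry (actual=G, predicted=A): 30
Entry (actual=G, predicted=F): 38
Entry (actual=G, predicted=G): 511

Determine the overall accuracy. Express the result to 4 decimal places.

Accuracy = trace / total = (662+400+242+511=1815) / 2350 = 1815/2350 = 0.7723

0.7723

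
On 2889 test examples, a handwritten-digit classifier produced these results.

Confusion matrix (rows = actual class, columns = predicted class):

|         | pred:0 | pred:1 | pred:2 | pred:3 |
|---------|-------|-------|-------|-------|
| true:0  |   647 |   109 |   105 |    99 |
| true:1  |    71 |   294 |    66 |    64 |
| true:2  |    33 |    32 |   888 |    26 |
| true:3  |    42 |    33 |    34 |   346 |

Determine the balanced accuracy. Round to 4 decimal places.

0.7338

Balanced accuracy = mean of per-class recall.
  0: recall = 647/960 = 0.67396
  1: recall = 294/495 = 0.59394
  2: recall = 888/979 = 0.90705
  3: recall = 346/455 = 0.76044
Mean = (0.67396 + 0.59394 + 0.90705 + 0.76044) / 4 = 0.7338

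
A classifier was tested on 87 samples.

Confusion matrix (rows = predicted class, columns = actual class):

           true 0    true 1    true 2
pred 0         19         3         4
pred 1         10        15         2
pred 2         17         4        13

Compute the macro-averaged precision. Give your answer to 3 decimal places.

Per-class precision (TP/(TP+FP)):
  0: TP=19, FP=3+4=7 → 19/26 = 0.7308
  1: TP=15, FP=10+2=12 → 15/27 = 0.5556
  2: TP=13, FP=17+4=21 → 13/34 = 0.3824
Macro-precision = mean = (0.7308 + 0.5556 + 0.3824) / 3 = 0.556

0.556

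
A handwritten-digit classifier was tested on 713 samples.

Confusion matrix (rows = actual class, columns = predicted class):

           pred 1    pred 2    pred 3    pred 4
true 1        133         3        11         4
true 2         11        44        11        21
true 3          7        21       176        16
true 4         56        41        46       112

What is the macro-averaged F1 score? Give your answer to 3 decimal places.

0.625

Per-class F1 score (2·TP/(2·TP+FP+FN)):
  1: TP=133, FP=11+7+56=74, FN=3+11+4=18 → 266/358 = 0.7430
  2: TP=44, FP=3+21+41=65, FN=11+11+21=43 → 88/196 = 0.4490
  3: TP=176, FP=11+11+46=68, FN=7+21+16=44 → 352/464 = 0.7586
  4: TP=112, FP=4+21+16=41, FN=56+41+46=143 → 224/408 = 0.5490
Macro-F1 score = mean = (0.7430 + 0.4490 + 0.7586 + 0.5490) / 4 = 0.625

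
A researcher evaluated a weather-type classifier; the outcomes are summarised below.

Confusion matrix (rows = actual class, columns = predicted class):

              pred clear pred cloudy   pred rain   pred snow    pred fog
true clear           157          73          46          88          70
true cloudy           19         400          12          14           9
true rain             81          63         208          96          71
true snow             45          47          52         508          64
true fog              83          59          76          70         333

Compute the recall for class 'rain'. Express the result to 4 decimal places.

0.4008

recall = TP/(TP+FN).
rain: TP=208, FN=81+63+96+71=311 → 208/519 = 0.40077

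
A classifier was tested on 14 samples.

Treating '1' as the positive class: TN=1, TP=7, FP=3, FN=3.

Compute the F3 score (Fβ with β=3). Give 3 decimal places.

0.700

Fβ = (1+β²)·TP / ((1+β²)·TP + β²·FN + FP), with β²=9
= 10·7 / (10·7 + 9·3 + 3) = 0.700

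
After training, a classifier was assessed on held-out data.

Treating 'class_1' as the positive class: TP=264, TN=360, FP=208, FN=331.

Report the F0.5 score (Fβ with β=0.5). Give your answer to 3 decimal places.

0.532

Fβ = (1+β²)·TP / ((1+β²)·TP + β²·FN + FP), with β²=1/4
= 1.25·264 / (1.25·264 + 0.25·331 + 208) = 0.532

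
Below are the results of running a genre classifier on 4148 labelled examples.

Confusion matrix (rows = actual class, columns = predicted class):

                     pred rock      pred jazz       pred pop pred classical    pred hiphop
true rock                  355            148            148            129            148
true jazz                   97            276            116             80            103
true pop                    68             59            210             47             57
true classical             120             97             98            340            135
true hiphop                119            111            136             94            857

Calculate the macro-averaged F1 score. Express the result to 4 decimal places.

0.4612

Per-class F1 score (2·TP/(2·TP+FP+FN)):
  rock: TP=355, FP=97+68+120+119=404, FN=148+148+129+148=573 → 710/1687 = 0.42087
  jazz: TP=276, FP=148+59+97+111=415, FN=97+116+80+103=396 → 552/1363 = 0.40499
  pop: TP=210, FP=148+116+98+136=498, FN=68+59+47+57=231 → 420/1149 = 0.36554
  classical: TP=340, FP=129+80+47+94=350, FN=120+97+98+135=450 → 680/1480 = 0.45946
  hiphop: TP=857, FP=148+103+57+135=443, FN=119+111+136+94=460 → 1714/2617 = 0.65495
Macro-F1 score = mean = (0.42087 + 0.40499 + 0.36554 + 0.45946 + 0.65495) / 5 = 0.4612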